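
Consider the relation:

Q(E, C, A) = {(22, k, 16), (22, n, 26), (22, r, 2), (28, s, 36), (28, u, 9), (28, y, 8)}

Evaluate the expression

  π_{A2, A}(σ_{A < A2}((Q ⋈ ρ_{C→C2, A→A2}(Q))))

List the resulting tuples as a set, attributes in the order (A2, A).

{(16, 2), (26, 16), (26, 2), (36, 8), (36, 9), (9, 8)}

ρ[C→C2, A→A2]: schema becomes (E, C2, A2); tuples unchanged.
Joining Q and ρ_{C→C2, A→A2}(Q) on E yields {(22, k, 16, k, 16), (22, k, 16, n, 26), (22, k, 16, r, 2), (22, n, 26, k, 16), (22, n, 26, n, 26), (22, n, 26, r, 2), (22, r, 2, k, 16), (22, r, 2, n, 26), (22, r, 2, r, 2), (28, s, 36, s, 36), (28, s, 36, u, 9), (28, s, 36, y, 8), (28, u, 9, s, 36), (28, u, 9, u, 9), (28, u, 9, y, 8), (28, y, 8, s, 36), (28, y, 8, u, 9), (28, y, 8, y, 8)}.
Selection A < A2: {(22, k, 16, n, 26), (22, r, 2, k, 16), (22, r, 2, n, 26), (28, u, 9, s, 36), (28, y, 8, s, 36), (28, y, 8, u, 9)}
Keep only column(s) A2, A: {(16, 2), (26, 16), (26, 2), (36, 8), (36, 9), (9, 8)}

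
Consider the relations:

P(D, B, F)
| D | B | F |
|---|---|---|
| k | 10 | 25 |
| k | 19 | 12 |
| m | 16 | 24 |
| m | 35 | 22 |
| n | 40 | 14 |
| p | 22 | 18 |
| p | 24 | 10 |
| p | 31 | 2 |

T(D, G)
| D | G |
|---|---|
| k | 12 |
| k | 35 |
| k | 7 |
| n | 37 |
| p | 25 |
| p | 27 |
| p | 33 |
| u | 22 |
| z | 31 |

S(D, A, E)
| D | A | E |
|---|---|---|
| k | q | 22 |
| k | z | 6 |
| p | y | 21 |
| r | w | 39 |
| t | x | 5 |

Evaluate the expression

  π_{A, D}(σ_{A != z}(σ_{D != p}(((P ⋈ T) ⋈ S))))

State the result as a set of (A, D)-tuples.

{(q, k)}

P ⋈ T (natural join on D): {(k, 10, 25, 12), (k, 10, 25, 35), (k, 10, 25, 7), (k, 19, 12, 12), (k, 19, 12, 35), (k, 19, 12, 7), (n, 40, 14, 37), (p, 22, 18, 25), (p, 22, 18, 27), (p, 22, 18, 33), (p, 24, 10, 25), (p, 24, 10, 27), (p, 24, 10, 33), (p, 31, 2, 25), (p, 31, 2, 27), (p, 31, 2, 33)}
(P ⋈ T) ⋈ S (natural join on D): {(k, 10, 25, 12, q, 22), (k, 10, 25, 12, z, 6), (k, 10, 25, 35, q, 22), (k, 10, 25, 35, z, 6), (k, 10, 25, 7, q, 22), (k, 10, 25, 7, z, 6), (k, 19, 12, 12, q, 22), (k, 19, 12, 12, z, 6), (k, 19, 12, 35, q, 22), (k, 19, 12, 35, z, 6), (k, 19, 12, 7, q, 22), (k, 19, 12, 7, z, 6), (p, 22, 18, 25, y, 21), (p, 22, 18, 27, y, 21), (p, 22, 18, 33, y, 21), (p, 24, 10, 25, y, 21), (p, 24, 10, 27, y, 21), (p, 24, 10, 33, y, 21), (p, 31, 2, 25, y, 21), (p, 31, 2, 27, y, 21), (p, 31, 2, 33, y, 21)}
σ[D != p]: keep tuples satisfying D != p → {(k, 10, 25, 12, q, 22), (k, 10, 25, 12, z, 6), (k, 10, 25, 35, q, 22), (k, 10, 25, 35, z, 6), (k, 10, 25, 7, q, 22), (k, 10, 25, 7, z, 6), (k, 19, 12, 12, q, 22), (k, 19, 12, 12, z, 6), (k, 19, 12, 35, q, 22), (k, 19, 12, 35, z, 6), (k, 19, 12, 7, q, 22), (k, 19, 12, 7, z, 6)}
σ[A != z]: keep tuples satisfying A != z → {(k, 10, 25, 12, q, 22), (k, 10, 25, 35, q, 22), (k, 10, 25, 7, q, 22), (k, 19, 12, 12, q, 22), (k, 19, 12, 35, q, 22), (k, 19, 12, 7, q, 22)}
Keep only column(s) A, D (5 duplicate(s) eliminated): {(q, k)}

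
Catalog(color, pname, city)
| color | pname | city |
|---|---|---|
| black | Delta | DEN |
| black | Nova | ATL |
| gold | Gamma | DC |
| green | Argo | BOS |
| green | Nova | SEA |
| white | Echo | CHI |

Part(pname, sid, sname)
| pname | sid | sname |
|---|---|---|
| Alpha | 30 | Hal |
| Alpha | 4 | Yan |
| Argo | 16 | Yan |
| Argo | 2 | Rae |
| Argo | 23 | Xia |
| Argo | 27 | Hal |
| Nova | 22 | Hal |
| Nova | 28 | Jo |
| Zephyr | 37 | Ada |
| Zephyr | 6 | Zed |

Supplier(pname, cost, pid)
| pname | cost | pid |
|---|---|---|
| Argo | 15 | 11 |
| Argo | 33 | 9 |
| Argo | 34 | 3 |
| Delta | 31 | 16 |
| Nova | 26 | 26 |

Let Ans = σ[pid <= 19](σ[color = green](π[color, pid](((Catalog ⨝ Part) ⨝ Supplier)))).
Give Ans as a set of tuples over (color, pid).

{(green, 11), (green, 3), (green, 9)}

Natural join on pname: {(black, Nova, ATL, 22, Hal), (black, Nova, ATL, 28, Jo), (green, Argo, BOS, 16, Yan), (green, Argo, BOS, 2, Rae), (green, Argo, BOS, 23, Xia), (green, Argo, BOS, 27, Hal), (green, Nova, SEA, 22, Hal), (green, Nova, SEA, 28, Jo)}
Natural join on pname: {(black, Nova, ATL, 22, Hal, 26, 26), (black, Nova, ATL, 28, Jo, 26, 26), (green, Argo, BOS, 16, Yan, 15, 11), (green, Argo, BOS, 16, Yan, 33, 9), (green, Argo, BOS, 16, Yan, 34, 3), (green, Argo, BOS, 2, Rae, 15, 11), (green, Argo, BOS, 2, Rae, 33, 9), (green, Argo, BOS, 2, Rae, 34, 3), (green, Argo, BOS, 23, Xia, 15, 11), (green, Argo, BOS, 23, Xia, 33, 9), (green, Argo, BOS, 23, Xia, 34, 3), (green, Argo, BOS, 27, Hal, 15, 11), (green, Argo, BOS, 27, Hal, 33, 9), (green, Argo, BOS, 27, Hal, 34, 3), (green, Nova, SEA, 22, Hal, 26, 26), (green, Nova, SEA, 28, Jo, 26, 26)}
Projecting to color, pid (11 duplicate(s) eliminated): {(black, 26), (green, 11), (green, 26), (green, 3), (green, 9)}
Filtering on color = green leaves {(green, 11), (green, 26), (green, 3), (green, 9)}.
Filtering on pid <= 19 leaves {(green, 11), (green, 3), (green, 9)}.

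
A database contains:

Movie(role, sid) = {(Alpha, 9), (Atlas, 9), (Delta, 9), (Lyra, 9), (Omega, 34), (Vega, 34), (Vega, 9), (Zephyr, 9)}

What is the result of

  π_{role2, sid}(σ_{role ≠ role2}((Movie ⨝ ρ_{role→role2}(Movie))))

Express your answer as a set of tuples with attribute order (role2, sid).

ρ[role→role2]: schema becomes (role2, sid); tuples unchanged.
Movie ⋈ ρ_{role→role2}(Movie) (natural join on sid): {(Alpha, 9, Alpha), (Alpha, 9, Atlas), (Alpha, 9, Delta), (Alpha, 9, Lyra), (Alpha, 9, Vega), (Alpha, 9, Zephyr), (Atlas, 9, Alpha), (Atlas, 9, Atlas), (Atlas, 9, Delta), (Atlas, 9, Lyra), (Atlas, 9, Vega), (Atlas, 9, Zephyr), (Delta, 9, Alpha), (Delta, 9, Atlas), (Delta, 9, Delta), (Delta, 9, Lyra), (Delta, 9, Vega), (Delta, 9, Zephyr), (Lyra, 9, Alpha), (Lyra, 9, Atlas), (Lyra, 9, Delta), (Lyra, 9, Lyra), (Lyra, 9, Vega), (Lyra, 9, Zephyr), (Omega, 34, Omega), (Omega, 34, Vega), (Vega, 34, Omega), (Vega, 34, Vega), (Vega, 9, Alpha), (Vega, 9, Atlas), (Vega, 9, Delta), (Vega, 9, Lyra), (Vega, 9, Vega), (Vega, 9, Zephyr), (Zephyr, 9, Alpha), (Zephyr, 9, Atlas), (Zephyr, 9, Delta), (Zephyr, 9, Lyra), (Zephyr, 9, Vega), (Zephyr, 9, Zephyr)}
σ[role ≠ role2]: keep tuples satisfying role ≠ role2 → {(Alpha, 9, Atlas), (Alpha, 9, Delta), (Alpha, 9, Lyra), (Alpha, 9, Vega), (Alpha, 9, Zephyr), (Atlas, 9, Alpha), (Atlas, 9, Delta), (Atlas, 9, Lyra), (Atlas, 9, Vega), (Atlas, 9, Zephyr), (Delta, 9, Alpha), (Delta, 9, Atlas), (Delta, 9, Lyra), (Delta, 9, Vega), (Delta, 9, Zephyr), (Lyra, 9, Alpha), (Lyra, 9, Atlas), (Lyra, 9, Delta), (Lyra, 9, Vega), (Lyra, 9, Zephyr), (Omega, 34, Vega), (Vega, 34, Omega), (Vega, 9, Alpha), (Vega, 9, Atlas), (Vega, 9, Delta), (Vega, 9, Lyra), (Vega, 9, Zephyr), (Zephyr, 9, Alpha), (Zephyr, 9, Atlas), (Zephyr, 9, Delta), (Zephyr, 9, Lyra), (Zephyr, 9, Vega)}
π[role2, sid]: project onto (role2, sid) (24 duplicate(s) eliminated) → {(Alpha, 9), (Atlas, 9), (Delta, 9), (Lyra, 9), (Omega, 34), (Vega, 34), (Vega, 9), (Zephyr, 9)}

{(Alpha, 9), (Atlas, 9), (Delta, 9), (Lyra, 9), (Omega, 34), (Vega, 34), (Vega, 9), (Zephyr, 9)}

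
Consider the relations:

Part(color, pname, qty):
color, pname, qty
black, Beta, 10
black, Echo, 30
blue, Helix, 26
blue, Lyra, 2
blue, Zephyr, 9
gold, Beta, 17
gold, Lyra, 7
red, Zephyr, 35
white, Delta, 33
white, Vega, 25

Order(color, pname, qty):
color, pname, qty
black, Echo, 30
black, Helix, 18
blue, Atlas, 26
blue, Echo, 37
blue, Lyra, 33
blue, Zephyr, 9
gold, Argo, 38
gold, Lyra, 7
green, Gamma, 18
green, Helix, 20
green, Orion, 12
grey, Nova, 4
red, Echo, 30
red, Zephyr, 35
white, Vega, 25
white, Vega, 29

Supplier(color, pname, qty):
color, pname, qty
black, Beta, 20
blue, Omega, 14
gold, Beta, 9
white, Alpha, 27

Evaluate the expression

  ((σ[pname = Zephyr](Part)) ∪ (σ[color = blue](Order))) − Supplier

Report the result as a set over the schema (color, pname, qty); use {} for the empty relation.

Apply σ_{pname = Zephyr}; surviving tuples: {(blue, Zephyr, 9), (red, Zephyr, 35)}
Apply σ_{color = blue}; surviving tuples: {(blue, Atlas, 26), (blue, Echo, 37), (blue, Lyra, 33), (blue, Zephyr, 9)}
Union: {(blue, Zephyr, 9), (red, Zephyr, 35)} with {(blue, Atlas, 26), (blue, Echo, 37), (blue, Lyra, 33), (blue, Zephyr, 9)} → {(blue, Atlas, 26), (blue, Echo, 37), (blue, Lyra, 33), (blue, Zephyr, 9), (red, Zephyr, 35)}
Difference: {(blue, Atlas, 26), (blue, Echo, 37), (blue, Lyra, 33), (blue, Zephyr, 9), (red, Zephyr, 35)} with {(black, Beta, 20), (blue, Omega, 14), (gold, Beta, 9), (white, Alpha, 27)} → {(blue, Atlas, 26), (blue, Echo, 37), (blue, Lyra, 33), (blue, Zephyr, 9), (red, Zephyr, 35)}

{(blue, Atlas, 26), (blue, Echo, 37), (blue, Lyra, 33), (blue, Zephyr, 9), (red, Zephyr, 35)}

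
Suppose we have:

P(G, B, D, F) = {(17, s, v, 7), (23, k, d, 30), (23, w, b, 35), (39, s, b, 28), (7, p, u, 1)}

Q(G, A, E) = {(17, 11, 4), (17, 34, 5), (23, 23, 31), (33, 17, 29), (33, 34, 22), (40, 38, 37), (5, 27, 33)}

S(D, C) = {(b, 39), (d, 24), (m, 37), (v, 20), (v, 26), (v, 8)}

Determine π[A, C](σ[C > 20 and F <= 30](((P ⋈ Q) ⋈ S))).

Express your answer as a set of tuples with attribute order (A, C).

{(11, 26), (23, 24), (34, 26)}

Joining P and Q on G yields {(17, s, v, 7, 11, 4), (17, s, v, 7, 34, 5), (23, k, d, 30, 23, 31), (23, w, b, 35, 23, 31)}.
Joining (P ⋈ Q) and S on D yields {(17, s, v, 7, 11, 4, 20), (17, s, v, 7, 11, 4, 26), (17, s, v, 7, 11, 4, 8), (17, s, v, 7, 34, 5, 20), (17, s, v, 7, 34, 5, 26), (17, s, v, 7, 34, 5, 8), (23, k, d, 30, 23, 31, 24), (23, w, b, 35, 23, 31, 39)}.
Filtering on C > 20 and F <= 30 leaves {(17, s, v, 7, 11, 4, 26), (17, s, v, 7, 34, 5, 26), (23, k, d, 30, 23, 31, 24)}.
Projecting to A, C: {(11, 26), (23, 24), (34, 26)}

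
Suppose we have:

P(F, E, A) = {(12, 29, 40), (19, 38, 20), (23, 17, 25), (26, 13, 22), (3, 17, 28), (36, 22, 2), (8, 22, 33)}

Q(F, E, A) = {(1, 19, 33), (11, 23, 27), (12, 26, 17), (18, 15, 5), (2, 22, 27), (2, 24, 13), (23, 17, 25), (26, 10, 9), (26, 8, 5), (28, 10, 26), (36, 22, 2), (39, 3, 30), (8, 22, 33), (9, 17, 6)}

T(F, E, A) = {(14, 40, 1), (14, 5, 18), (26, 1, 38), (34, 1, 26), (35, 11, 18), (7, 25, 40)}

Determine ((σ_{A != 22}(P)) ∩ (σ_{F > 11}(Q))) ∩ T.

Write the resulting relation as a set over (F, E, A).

Selection A != 22: {(12, 29, 40), (19, 38, 20), (23, 17, 25), (3, 17, 28), (36, 22, 2), (8, 22, 33)}
Selection F > 11: {(12, 26, 17), (18, 15, 5), (23, 17, 25), (26, 10, 9), (26, 8, 5), (28, 10, 26), (36, 22, 2), (39, 3, 30)}
Intersection: {(12, 29, 40), (19, 38, 20), (23, 17, 25), (3, 17, 28), (36, 22, 2), (8, 22, 33)} with {(12, 26, 17), (18, 15, 5), (23, 17, 25), (26, 10, 9), (26, 8, 5), (28, 10, 26), (36, 22, 2), (39, 3, 30)} → {(23, 17, 25), (36, 22, 2)}
Intersection: {(23, 17, 25), (36, 22, 2)} with {(14, 40, 1), (14, 5, 18), (26, 1, 38), (34, 1, 26), (35, 11, 18), (7, 25, 40)} → {}

{}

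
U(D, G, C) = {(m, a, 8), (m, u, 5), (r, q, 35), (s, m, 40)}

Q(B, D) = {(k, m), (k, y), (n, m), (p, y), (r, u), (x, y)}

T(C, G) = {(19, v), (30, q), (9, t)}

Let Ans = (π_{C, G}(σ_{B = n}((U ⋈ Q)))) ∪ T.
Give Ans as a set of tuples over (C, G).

{(19, v), (30, q), (5, u), (8, a), (9, t)}

Natural join on D: {(m, a, 8, k), (m, a, 8, n), (m, u, 5, k), (m, u, 5, n)}
σ[B = n]: keep tuples satisfying B = n → {(m, a, 8, n), (m, u, 5, n)}
Keep only column(s) C, G: {(5, u), (8, a)}
Taking the union: {(19, v), (30, q), (5, u), (8, a), (9, t)}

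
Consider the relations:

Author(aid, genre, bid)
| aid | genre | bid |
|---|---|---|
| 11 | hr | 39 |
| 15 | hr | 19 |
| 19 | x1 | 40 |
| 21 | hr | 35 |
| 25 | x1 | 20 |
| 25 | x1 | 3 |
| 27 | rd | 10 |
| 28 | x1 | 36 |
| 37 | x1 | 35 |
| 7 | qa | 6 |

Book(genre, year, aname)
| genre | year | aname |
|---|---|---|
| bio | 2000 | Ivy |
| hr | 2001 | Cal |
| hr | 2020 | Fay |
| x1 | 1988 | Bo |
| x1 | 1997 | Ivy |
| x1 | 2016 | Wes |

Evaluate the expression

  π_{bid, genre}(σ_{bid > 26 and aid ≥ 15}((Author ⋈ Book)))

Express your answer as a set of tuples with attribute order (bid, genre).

Author ⋈ Book (natural join on genre): {(11, hr, 39, 2001, Cal), (11, hr, 39, 2020, Fay), (15, hr, 19, 2001, Cal), (15, hr, 19, 2020, Fay), (19, x1, 40, 1988, Bo), (19, x1, 40, 1997, Ivy), (19, x1, 40, 2016, Wes), (21, hr, 35, 2001, Cal), (21, hr, 35, 2020, Fay), (25, x1, 20, 1988, Bo), (25, x1, 20, 1997, Ivy), (25, x1, 20, 2016, Wes), (25, x1, 3, 1988, Bo), (25, x1, 3, 1997, Ivy), (25, x1, 3, 2016, Wes), (28, x1, 36, 1988, Bo), (28, x1, 36, 1997, Ivy), (28, x1, 36, 2016, Wes), (37, x1, 35, 1988, Bo), (37, x1, 35, 1997, Ivy), (37, x1, 35, 2016, Wes)}
Selection bid > 26 and aid ≥ 15: {(19, x1, 40, 1988, Bo), (19, x1, 40, 1997, Ivy), (19, x1, 40, 2016, Wes), (21, hr, 35, 2001, Cal), (21, hr, 35, 2020, Fay), (28, x1, 36, 1988, Bo), (28, x1, 36, 1997, Ivy), (28, x1, 36, 2016, Wes), (37, x1, 35, 1988, Bo), (37, x1, 35, 1997, Ivy), (37, x1, 35, 2016, Wes)}
Keep only column(s) bid, genre (7 duplicate(s) eliminated): {(35, hr), (35, x1), (36, x1), (40, x1)}

{(35, hr), (35, x1), (36, x1), (40, x1)}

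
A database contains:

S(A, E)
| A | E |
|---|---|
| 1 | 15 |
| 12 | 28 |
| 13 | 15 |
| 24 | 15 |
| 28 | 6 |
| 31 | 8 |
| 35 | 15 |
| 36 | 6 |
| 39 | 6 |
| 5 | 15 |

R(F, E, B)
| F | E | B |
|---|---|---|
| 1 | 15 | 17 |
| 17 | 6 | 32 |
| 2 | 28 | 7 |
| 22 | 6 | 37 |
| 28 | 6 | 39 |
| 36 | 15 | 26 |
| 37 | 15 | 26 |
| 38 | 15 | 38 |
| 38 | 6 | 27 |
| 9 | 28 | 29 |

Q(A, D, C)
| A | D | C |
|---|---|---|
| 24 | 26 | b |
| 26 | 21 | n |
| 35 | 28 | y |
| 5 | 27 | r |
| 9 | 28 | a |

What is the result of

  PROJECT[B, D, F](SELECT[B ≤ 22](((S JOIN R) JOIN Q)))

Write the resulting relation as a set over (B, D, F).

Joining S and R on E yields {(1, 15, 1, 17), (1, 15, 36, 26), (1, 15, 37, 26), (1, 15, 38, 38), (12, 28, 2, 7), (12, 28, 9, 29), (13, 15, 1, 17), (13, 15, 36, 26), (13, 15, 37, 26), (13, 15, 38, 38), (24, 15, 1, 17), (24, 15, 36, 26), (24, 15, 37, 26), (24, 15, 38, 38), (28, 6, 17, 32), (28, 6, 22, 37), (28, 6, 28, 39), (28, 6, 38, 27), (35, 15, 1, 17), (35, 15, 36, 26), (35, 15, 37, 26), (35, 15, 38, 38), (36, 6, 17, 32), (36, 6, 22, 37), (36, 6, 28, 39), (36, 6, 38, 27), (39, 6, 17, 32), (39, 6, 22, 37), (39, 6, 28, 39), (39, 6, 38, 27), (5, 15, 1, 17), (5, 15, 36, 26), (5, 15, 37, 26), (5, 15, 38, 38)}.
Joining (S JOIN R) and Q on A yields {(24, 15, 1, 17, 26, b), (24, 15, 36, 26, 26, b), (24, 15, 37, 26, 26, b), (24, 15, 38, 38, 26, b), (35, 15, 1, 17, 28, y), (35, 15, 36, 26, 28, y), (35, 15, 37, 26, 28, y), (35, 15, 38, 38, 28, y), (5, 15, 1, 17, 27, r), (5, 15, 36, 26, 27, r), (5, 15, 37, 26, 27, r), (5, 15, 38, 38, 27, r)}.
σ[B ≤ 22]: keep tuples satisfying B ≤ 22 → {(24, 15, 1, 17, 26, b), (35, 15, 1, 17, 28, y), (5, 15, 1, 17, 27, r)}
π_{B, D, F} gives {(17, 26, 1), (17, 27, 1), (17, 28, 1)}.

{(17, 26, 1), (17, 27, 1), (17, 28, 1)}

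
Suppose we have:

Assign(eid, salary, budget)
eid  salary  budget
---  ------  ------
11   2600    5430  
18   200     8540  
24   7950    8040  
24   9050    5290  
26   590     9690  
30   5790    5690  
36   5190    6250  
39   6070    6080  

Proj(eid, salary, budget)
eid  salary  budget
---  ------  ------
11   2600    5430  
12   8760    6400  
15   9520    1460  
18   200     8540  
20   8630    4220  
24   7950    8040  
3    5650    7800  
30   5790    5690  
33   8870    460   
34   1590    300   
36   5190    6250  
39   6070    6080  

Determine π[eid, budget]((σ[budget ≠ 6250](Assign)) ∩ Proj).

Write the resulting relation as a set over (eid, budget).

Apply σ_{budget ≠ 6250}; surviving tuples: {(11, 2600, 5430), (18, 200, 8540), (24, 7950, 8040), (24, 9050, 5290), (26, 590, 9690), (30, 5790, 5690), (39, 6070, 6080)}
Intersection: {(11, 2600, 5430), (18, 200, 8540), (24, 7950, 8040), (24, 9050, 5290), (26, 590, 9690), (30, 5790, 5690), (39, 6070, 6080)} with {(11, 2600, 5430), (12, 8760, 6400), (15, 9520, 1460), (18, 200, 8540), (20, 8630, 4220), (24, 7950, 8040), (3, 5650, 7800), (30, 5790, 5690), (33, 8870, 460), (34, 1590, 300), (36, 5190, 6250), (39, 6070, 6080)} → {(11, 2600, 5430), (18, 200, 8540), (24, 7950, 8040), (30, 5790, 5690), (39, 6070, 6080)}
π_{eid, budget} gives {(11, 5430), (18, 8540), (24, 8040), (30, 5690), (39, 6080)}.

{(11, 5430), (18, 8540), (24, 8040), (30, 5690), (39, 6080)}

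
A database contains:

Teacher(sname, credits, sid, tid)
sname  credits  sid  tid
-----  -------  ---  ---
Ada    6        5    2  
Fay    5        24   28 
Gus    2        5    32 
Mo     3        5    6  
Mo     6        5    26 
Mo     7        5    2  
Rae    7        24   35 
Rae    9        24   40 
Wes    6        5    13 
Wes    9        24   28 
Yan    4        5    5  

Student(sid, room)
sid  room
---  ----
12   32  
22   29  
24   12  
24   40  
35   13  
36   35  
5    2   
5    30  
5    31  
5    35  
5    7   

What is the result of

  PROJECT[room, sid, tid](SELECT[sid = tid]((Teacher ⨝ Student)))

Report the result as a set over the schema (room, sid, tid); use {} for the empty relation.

{(2, 5, 5), (30, 5, 5), (31, 5, 5), (35, 5, 5), (7, 5, 5)}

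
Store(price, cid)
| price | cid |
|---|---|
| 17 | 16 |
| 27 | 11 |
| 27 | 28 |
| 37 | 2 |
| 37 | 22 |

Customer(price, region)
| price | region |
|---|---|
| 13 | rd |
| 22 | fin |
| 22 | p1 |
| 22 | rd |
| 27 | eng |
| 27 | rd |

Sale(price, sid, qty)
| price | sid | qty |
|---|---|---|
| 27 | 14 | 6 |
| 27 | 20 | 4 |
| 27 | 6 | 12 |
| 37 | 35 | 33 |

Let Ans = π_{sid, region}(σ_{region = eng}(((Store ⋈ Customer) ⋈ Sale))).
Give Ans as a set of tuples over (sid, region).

{(14, eng), (20, eng), (6, eng)}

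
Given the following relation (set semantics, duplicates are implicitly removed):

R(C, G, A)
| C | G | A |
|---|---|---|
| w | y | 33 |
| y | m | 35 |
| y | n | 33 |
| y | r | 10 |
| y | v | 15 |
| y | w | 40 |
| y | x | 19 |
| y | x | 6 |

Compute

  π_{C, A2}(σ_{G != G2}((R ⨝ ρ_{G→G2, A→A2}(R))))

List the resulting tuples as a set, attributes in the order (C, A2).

ρ[G→G2, A→A2]: schema becomes (C, G2, A2); tuples unchanged.
Natural join on C: {(w, y, 33, y, 33), (y, m, 35, m, 35), (y, m, 35, n, 33), (y, m, 35, r, 10), (y, m, 35, v, 15), (y, m, 35, w, 40), (y, m, 35, x, 19), (y, m, 35, x, 6), (y, n, 33, m, 35), (y, n, 33, n, 33), (y, n, 33, r, 10), (y, n, 33, v, 15), (y, n, 33, w, 40), (y, n, 33, x, 19), (y, n, 33, x, 6), (y, r, 10, m, 35), (y, r, 10, n, 33), (y, r, 10, r, 10), (y, r, 10, v, 15), (y, r, 10, w, 40), (y, r, 10, x, 19), (y, r, 10, x, 6), (y, v, 15, m, 35), (y, v, 15, n, 33), (y, v, 15, r, 10), (y, v, 15, v, 15), (y, v, 15, w, 40), (y, v, 15, x, 19), (y, v, 15, x, 6), (y, w, 40, m, 35), (y, w, 40, n, 33), (y, w, 40, r, 10), (y, w, 40, v, 15), (y, w, 40, w, 40), (y, w, 40, x, 19), (y, w, 40, x, 6), (y, x, 19, m, 35), (y, x, 19, n, 33), (y, x, 19, r, 10), (y, x, 19, v, 15), (y, x, 19, w, 40), (y, x, 19, x, 19), (y, x, 19, x, 6), (y, x, 6, m, 35), (y, x, 6, n, 33), (y, x, 6, r, 10), (y, x, 6, v, 15), (y, x, 6, w, 40), (y, x, 6, x, 19), (y, x, 6, x, 6)}
σ[G != G2]: keep tuples satisfying G != G2 → {(y, m, 35, n, 33), (y, m, 35, r, 10), (y, m, 35, v, 15), (y, m, 35, w, 40), (y, m, 35, x, 19), (y, m, 35, x, 6), (y, n, 33, m, 35), (y, n, 33, r, 10), (y, n, 33, v, 15), (y, n, 33, w, 40), (y, n, 33, x, 19), (y, n, 33, x, 6), (y, r, 10, m, 35), (y, r, 10, n, 33), (y, r, 10, v, 15), (y, r, 10, w, 40), (y, r, 10, x, 19), (y, r, 10, x, 6), (y, v, 15, m, 35), (y, v, 15, n, 33), (y, v, 15, r, 10), (y, v, 15, w, 40), (y, v, 15, x, 19), (y, v, 15, x, 6), (y, w, 40, m, 35), (y, w, 40, n, 33), (y, w, 40, r, 10), (y, w, 40, v, 15), (y, w, 40, x, 19), (y, w, 40, x, 6), (y, x, 19, m, 35), (y, x, 19, n, 33), (y, x, 19, r, 10), (y, x, 19, v, 15), (y, x, 19, w, 40), (y, x, 6, m, 35), (y, x, 6, n, 33), (y, x, 6, r, 10), (y, x, 6, v, 15), (y, x, 6, w, 40)}
π_{C, A2} gives {(y, 10), (y, 15), (y, 19), (y, 33), (y, 35), (y, 40), (y, 6)} (33 duplicate(s) eliminated).

{(y, 10), (y, 15), (y, 19), (y, 33), (y, 35), (y, 40), (y, 6)}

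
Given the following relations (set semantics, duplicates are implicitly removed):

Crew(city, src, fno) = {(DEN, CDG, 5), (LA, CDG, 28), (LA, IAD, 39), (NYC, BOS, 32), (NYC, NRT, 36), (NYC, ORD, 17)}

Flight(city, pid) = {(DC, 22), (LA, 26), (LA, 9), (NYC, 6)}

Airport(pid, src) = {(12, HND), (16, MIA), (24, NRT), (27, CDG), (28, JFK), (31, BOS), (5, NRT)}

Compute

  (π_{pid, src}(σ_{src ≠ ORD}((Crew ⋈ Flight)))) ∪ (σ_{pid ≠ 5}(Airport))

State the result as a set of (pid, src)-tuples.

{(12, HND), (16, MIA), (24, NRT), (26, CDG), (26, IAD), (27, CDG), (28, JFK), (31, BOS), (6, BOS), (6, NRT), (9, CDG), (9, IAD)}

Joining Crew and Flight on city yields {(LA, CDG, 28, 26), (LA, CDG, 28, 9), (LA, IAD, 39, 26), (LA, IAD, 39, 9), (NYC, BOS, 32, 6), (NYC, NRT, 36, 6), (NYC, ORD, 17, 6)}.
Filtering on src ≠ ORD leaves {(LA, CDG, 28, 26), (LA, CDG, 28, 9), (LA, IAD, 39, 26), (LA, IAD, 39, 9), (NYC, BOS, 32, 6), (NYC, NRT, 36, 6)}.
π_{pid, src} gives {(26, CDG), (26, IAD), (6, BOS), (6, NRT), (9, CDG), (9, IAD)}.
Filtering on pid ≠ 5 leaves {(12, HND), (16, MIA), (24, NRT), (27, CDG), (28, JFK), (31, BOS)}.
Taking the union: {(12, HND), (16, MIA), (24, NRT), (26, CDG), (26, IAD), (27, CDG), (28, JFK), (31, BOS), (6, BOS), (6, NRT), (9, CDG), (9, IAD)}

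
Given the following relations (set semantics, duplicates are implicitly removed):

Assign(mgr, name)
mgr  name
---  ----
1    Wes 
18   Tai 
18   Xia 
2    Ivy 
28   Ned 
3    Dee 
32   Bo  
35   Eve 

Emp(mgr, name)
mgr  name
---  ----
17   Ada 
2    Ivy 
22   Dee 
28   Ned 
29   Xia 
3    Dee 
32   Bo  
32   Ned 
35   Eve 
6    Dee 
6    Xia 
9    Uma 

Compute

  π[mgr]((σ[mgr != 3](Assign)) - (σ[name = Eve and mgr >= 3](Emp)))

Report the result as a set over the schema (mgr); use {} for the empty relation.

Apply σ_{mgr != 3}; surviving tuples: {(1, Wes), (18, Tai), (18, Xia), (2, Ivy), (28, Ned), (32, Bo), (35, Eve)}
Apply σ_{name = Eve and mgr >= 3}; surviving tuples: {(35, Eve)}
Difference: {(1, Wes), (18, Tai), (18, Xia), (2, Ivy), (28, Ned), (32, Bo), (35, Eve)} with {(35, Eve)} → {(1, Wes), (18, Tai), (18, Xia), (2, Ivy), (28, Ned), (32, Bo)}
π_{mgr} gives {1, 18, 2, 28, 32} (1 duplicate(s) eliminated).

{1, 18, 2, 28, 32}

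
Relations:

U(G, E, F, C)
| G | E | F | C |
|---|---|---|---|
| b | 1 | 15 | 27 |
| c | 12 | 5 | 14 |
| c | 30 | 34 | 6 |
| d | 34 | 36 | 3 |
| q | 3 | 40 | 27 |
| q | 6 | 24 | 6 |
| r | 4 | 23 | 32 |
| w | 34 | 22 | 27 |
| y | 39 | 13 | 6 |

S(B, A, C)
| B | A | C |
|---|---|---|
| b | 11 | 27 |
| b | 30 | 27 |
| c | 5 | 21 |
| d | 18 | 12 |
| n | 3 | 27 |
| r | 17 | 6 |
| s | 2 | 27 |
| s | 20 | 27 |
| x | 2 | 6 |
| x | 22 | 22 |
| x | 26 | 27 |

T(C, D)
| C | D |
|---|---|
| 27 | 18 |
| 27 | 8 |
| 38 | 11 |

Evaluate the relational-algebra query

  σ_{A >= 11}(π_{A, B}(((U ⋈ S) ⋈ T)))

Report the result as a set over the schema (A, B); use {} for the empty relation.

{(11, b), (20, s), (26, x), (30, b)}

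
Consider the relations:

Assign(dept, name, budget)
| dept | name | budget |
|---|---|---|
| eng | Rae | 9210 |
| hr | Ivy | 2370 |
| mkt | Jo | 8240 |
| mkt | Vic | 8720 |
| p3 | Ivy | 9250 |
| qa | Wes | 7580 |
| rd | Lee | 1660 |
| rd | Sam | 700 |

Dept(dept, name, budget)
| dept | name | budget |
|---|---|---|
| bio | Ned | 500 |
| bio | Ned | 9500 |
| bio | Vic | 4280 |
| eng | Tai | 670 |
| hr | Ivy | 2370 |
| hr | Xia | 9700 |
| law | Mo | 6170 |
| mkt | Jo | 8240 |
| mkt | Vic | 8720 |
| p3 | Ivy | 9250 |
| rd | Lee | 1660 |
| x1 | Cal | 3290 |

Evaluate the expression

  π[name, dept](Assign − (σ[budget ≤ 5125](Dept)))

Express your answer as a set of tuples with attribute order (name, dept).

{(Ivy, p3), (Jo, mkt), (Rae, eng), (Sam, rd), (Vic, mkt), (Wes, qa)}

Selection budget ≤ 5125: {(bio, Ned, 500), (bio, Vic, 4280), (eng, Tai, 670), (hr, Ivy, 2370), (rd, Lee, 1660), (x1, Cal, 3290)}
Difference: {(eng, Rae, 9210), (hr, Ivy, 2370), (mkt, Jo, 8240), (mkt, Vic, 8720), (p3, Ivy, 9250), (qa, Wes, 7580), (rd, Lee, 1660), (rd, Sam, 700)} with {(bio, Ned, 500), (bio, Vic, 4280), (eng, Tai, 670), (hr, Ivy, 2370), (rd, Lee, 1660), (x1, Cal, 3290)} → {(eng, Rae, 9210), (mkt, Jo, 8240), (mkt, Vic, 8720), (p3, Ivy, 9250), (qa, Wes, 7580), (rd, Sam, 700)}
Projecting to name, dept: {(Ivy, p3), (Jo, mkt), (Rae, eng), (Sam, rd), (Vic, mkt), (Wes, qa)}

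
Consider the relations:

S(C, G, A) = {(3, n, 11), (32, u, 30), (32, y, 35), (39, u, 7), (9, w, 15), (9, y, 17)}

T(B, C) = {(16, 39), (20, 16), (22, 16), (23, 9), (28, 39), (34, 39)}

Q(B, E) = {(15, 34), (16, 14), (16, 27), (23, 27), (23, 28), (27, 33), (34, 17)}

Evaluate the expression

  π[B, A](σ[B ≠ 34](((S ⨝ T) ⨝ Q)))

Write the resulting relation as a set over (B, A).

{(16, 7), (23, 15), (23, 17)}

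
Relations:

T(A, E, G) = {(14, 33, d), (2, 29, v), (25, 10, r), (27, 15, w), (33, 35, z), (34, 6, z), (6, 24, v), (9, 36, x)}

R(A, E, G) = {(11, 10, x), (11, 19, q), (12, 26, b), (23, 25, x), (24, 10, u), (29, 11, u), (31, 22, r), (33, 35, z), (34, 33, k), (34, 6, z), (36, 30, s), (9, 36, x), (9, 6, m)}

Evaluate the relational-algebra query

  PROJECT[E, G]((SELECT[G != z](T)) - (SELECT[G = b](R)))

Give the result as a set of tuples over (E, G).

{(10, r), (15, w), (24, v), (29, v), (33, d), (36, x)}

σ[G != z]: keep tuples satisfying G != z → {(14, 33, d), (2, 29, v), (25, 10, r), (27, 15, w), (6, 24, v), (9, 36, x)}
σ[G = b]: keep tuples satisfying G = b → {(12, 26, b)}
Taking the difference: {(14, 33, d), (2, 29, v), (25, 10, r), (27, 15, w), (6, 24, v), (9, 36, x)}
π[E, G]: project onto (E, G) → {(10, r), (15, w), (24, v), (29, v), (33, d), (36, x)}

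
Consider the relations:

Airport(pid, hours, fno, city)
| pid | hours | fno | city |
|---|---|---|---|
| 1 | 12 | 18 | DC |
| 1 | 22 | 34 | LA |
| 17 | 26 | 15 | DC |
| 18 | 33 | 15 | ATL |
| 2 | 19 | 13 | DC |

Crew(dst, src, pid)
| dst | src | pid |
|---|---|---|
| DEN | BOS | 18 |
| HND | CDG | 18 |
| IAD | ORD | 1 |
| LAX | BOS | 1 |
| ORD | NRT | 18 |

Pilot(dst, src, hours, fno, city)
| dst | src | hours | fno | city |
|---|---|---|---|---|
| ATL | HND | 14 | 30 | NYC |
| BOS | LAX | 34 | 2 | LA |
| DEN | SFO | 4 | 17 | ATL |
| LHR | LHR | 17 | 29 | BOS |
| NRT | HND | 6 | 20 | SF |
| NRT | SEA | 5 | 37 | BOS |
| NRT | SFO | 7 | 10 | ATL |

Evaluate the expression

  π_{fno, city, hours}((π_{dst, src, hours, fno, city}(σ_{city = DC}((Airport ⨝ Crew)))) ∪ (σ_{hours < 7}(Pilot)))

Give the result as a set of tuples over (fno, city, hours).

{(17, ATL, 4), (18, DC, 12), (20, SF, 6), (37, BOS, 5)}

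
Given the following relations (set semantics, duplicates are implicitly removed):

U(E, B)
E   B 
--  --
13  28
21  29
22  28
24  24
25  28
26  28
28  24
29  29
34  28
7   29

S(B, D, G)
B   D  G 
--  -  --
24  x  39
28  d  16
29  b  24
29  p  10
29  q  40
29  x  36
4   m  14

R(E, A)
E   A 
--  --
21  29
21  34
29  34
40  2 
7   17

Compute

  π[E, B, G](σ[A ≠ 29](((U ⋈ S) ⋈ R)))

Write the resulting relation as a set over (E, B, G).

Joining U and S on B yields {(13, 28, d, 16), (21, 29, b, 24), (21, 29, p, 10), (21, 29, q, 40), (21, 29, x, 36), (22, 28, d, 16), (24, 24, x, 39), (25, 28, d, 16), (26, 28, d, 16), (28, 24, x, 39), (29, 29, b, 24), (29, 29, p, 10), (29, 29, q, 40), (29, 29, x, 36), (34, 28, d, 16), (7, 29, b, 24), (7, 29, p, 10), (7, 29, q, 40), (7, 29, x, 36)}.
Joining (U ⋈ S) and R on E yields {(21, 29, b, 24, 29), (21, 29, b, 24, 34), (21, 29, p, 10, 29), (21, 29, p, 10, 34), (21, 29, q, 40, 29), (21, 29, q, 40, 34), (21, 29, x, 36, 29), (21, 29, x, 36, 34), (29, 29, b, 24, 34), (29, 29, p, 10, 34), (29, 29, q, 40, 34), (29, 29, x, 36, 34), (7, 29, b, 24, 17), (7, 29, p, 10, 17), (7, 29, q, 40, 17), (7, 29, x, 36, 17)}.
Filtering on A ≠ 29 leaves {(21, 29, b, 24, 34), (21, 29, p, 10, 34), (21, 29, q, 40, 34), (21, 29, x, 36, 34), (29, 29, b, 24, 34), (29, 29, p, 10, 34), (29, 29, q, 40, 34), (29, 29, x, 36, 34), (7, 29, b, 24, 17), (7, 29, p, 10, 17), (7, 29, q, 40, 17), (7, 29, x, 36, 17)}.
π[E, B, G]: project onto (E, B, G) → {(21, 29, 10), (21, 29, 24), (21, 29, 36), (21, 29, 40), (29, 29, 10), (29, 29, 24), (29, 29, 36), (29, 29, 40), (7, 29, 10), (7, 29, 24), (7, 29, 36), (7, 29, 40)}

{(21, 29, 10), (21, 29, 24), (21, 29, 36), (21, 29, 40), (29, 29, 10), (29, 29, 24), (29, 29, 36), (29, 29, 40), (7, 29, 10), (7, 29, 24), (7, 29, 36), (7, 29, 40)}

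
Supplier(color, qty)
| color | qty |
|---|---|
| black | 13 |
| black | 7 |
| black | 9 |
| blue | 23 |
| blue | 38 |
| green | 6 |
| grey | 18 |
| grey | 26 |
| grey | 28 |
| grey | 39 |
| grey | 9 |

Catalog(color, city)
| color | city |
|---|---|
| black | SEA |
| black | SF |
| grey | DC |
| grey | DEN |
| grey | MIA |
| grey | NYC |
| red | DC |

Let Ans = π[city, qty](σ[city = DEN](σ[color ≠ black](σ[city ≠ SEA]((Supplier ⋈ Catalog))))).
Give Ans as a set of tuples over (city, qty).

{(DEN, 18), (DEN, 26), (DEN, 28), (DEN, 39), (DEN, 9)}

Joining Supplier and Catalog on color yields {(black, 13, SEA), (black, 13, SF), (black, 7, SEA), (black, 7, SF), (black, 9, SEA), (black, 9, SF), (grey, 18, DC), (grey, 18, DEN), (grey, 18, MIA), (grey, 18, NYC), (grey, 26, DC), (grey, 26, DEN), (grey, 26, MIA), (grey, 26, NYC), (grey, 28, DC), (grey, 28, DEN), (grey, 28, MIA), (grey, 28, NYC), (grey, 39, DC), (grey, 39, DEN), (grey, 39, MIA), (grey, 39, NYC), (grey, 9, DC), (grey, 9, DEN), (grey, 9, MIA), (grey, 9, NYC)}.
σ[city ≠ SEA]: keep tuples satisfying city ≠ SEA → {(black, 13, SF), (black, 7, SF), (black, 9, SF), (grey, 18, DC), (grey, 18, DEN), (grey, 18, MIA), (grey, 18, NYC), (grey, 26, DC), (grey, 26, DEN), (grey, 26, MIA), (grey, 26, NYC), (grey, 28, DC), (grey, 28, DEN), (grey, 28, MIA), (grey, 28, NYC), (grey, 39, DC), (grey, 39, DEN), (grey, 39, MIA), (grey, 39, NYC), (grey, 9, DC), (grey, 9, DEN), (grey, 9, MIA), (grey, 9, NYC)}
σ[color ≠ black]: keep tuples satisfying color ≠ black → {(grey, 18, DC), (grey, 18, DEN), (grey, 18, MIA), (grey, 18, NYC), (grey, 26, DC), (grey, 26, DEN), (grey, 26, MIA), (grey, 26, NYC), (grey, 28, DC), (grey, 28, DEN), (grey, 28, MIA), (grey, 28, NYC), (grey, 39, DC), (grey, 39, DEN), (grey, 39, MIA), (grey, 39, NYC), (grey, 9, DC), (grey, 9, DEN), (grey, 9, MIA), (grey, 9, NYC)}
σ[city = DEN]: keep tuples satisfying city = DEN → {(grey, 18, DEN), (grey, 26, DEN), (grey, 28, DEN), (grey, 39, DEN), (grey, 9, DEN)}
Keep only column(s) city, qty: {(DEN, 18), (DEN, 26), (DEN, 28), (DEN, 39), (DEN, 9)}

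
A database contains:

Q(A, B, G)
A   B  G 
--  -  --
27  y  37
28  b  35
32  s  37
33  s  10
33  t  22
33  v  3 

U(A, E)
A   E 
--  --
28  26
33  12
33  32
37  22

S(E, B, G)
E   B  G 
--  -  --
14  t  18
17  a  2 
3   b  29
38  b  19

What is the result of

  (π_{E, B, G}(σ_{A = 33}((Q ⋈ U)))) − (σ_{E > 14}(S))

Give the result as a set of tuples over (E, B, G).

Natural join on A: {(28, b, 35, 26), (33, s, 10, 12), (33, s, 10, 32), (33, t, 22, 12), (33, t, 22, 32), (33, v, 3, 12), (33, v, 3, 32)}
σ[A = 33]: keep tuples satisfying A = 33 → {(33, s, 10, 12), (33, s, 10, 32), (33, t, 22, 12), (33, t, 22, 32), (33, v, 3, 12), (33, v, 3, 32)}
π_{E, B, G} gives {(12, s, 10), (12, t, 22), (12, v, 3), (32, s, 10), (32, t, 22), (32, v, 3)}.
σ[E > 14]: keep tuples satisfying E > 14 → {(17, a, 2), (38, b, 19)}
Set difference of the two operands is {(12, s, 10), (12, t, 22), (12, v, 3), (32, s, 10), (32, t, 22), (32, v, 3)}.

{(12, s, 10), (12, t, 22), (12, v, 3), (32, s, 10), (32, t, 22), (32, v, 3)}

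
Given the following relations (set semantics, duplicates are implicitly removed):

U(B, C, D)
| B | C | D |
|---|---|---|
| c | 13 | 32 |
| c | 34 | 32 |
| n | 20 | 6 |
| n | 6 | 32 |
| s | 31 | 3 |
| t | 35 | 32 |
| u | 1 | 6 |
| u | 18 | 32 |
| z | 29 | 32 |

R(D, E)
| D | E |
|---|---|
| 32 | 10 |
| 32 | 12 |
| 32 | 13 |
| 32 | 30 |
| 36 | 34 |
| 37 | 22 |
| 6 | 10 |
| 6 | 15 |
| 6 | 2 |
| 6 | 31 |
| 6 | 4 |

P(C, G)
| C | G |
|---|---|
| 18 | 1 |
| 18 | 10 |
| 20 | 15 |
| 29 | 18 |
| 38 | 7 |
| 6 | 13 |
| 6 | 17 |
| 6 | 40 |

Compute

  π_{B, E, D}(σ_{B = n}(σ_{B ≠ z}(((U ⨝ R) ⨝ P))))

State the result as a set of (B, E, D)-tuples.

{(n, 10, 32), (n, 10, 6), (n, 12, 32), (n, 13, 32), (n, 15, 6), (n, 2, 6), (n, 30, 32), (n, 31, 6), (n, 4, 6)}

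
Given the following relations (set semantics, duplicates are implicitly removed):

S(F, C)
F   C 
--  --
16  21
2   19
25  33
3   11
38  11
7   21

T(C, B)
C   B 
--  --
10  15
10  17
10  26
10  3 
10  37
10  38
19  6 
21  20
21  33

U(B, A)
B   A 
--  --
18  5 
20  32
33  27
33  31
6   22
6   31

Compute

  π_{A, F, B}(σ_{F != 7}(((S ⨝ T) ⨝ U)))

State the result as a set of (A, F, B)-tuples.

{(22, 2, 6), (27, 16, 33), (31, 16, 33), (31, 2, 6), (32, 16, 20)}

Natural join on C: {(16, 21, 20), (16, 21, 33), (2, 19, 6), (7, 21, 20), (7, 21, 33)}
Natural join on B: {(16, 21, 20, 32), (16, 21, 33, 27), (16, 21, 33, 31), (2, 19, 6, 22), (2, 19, 6, 31), (7, 21, 20, 32), (7, 21, 33, 27), (7, 21, 33, 31)}
σ[F != 7]: keep tuples satisfying F != 7 → {(16, 21, 20, 32), (16, 21, 33, 27), (16, 21, 33, 31), (2, 19, 6, 22), (2, 19, 6, 31)}
π_{A, F, B} gives {(22, 2, 6), (27, 16, 33), (31, 16, 33), (31, 2, 6), (32, 16, 20)}.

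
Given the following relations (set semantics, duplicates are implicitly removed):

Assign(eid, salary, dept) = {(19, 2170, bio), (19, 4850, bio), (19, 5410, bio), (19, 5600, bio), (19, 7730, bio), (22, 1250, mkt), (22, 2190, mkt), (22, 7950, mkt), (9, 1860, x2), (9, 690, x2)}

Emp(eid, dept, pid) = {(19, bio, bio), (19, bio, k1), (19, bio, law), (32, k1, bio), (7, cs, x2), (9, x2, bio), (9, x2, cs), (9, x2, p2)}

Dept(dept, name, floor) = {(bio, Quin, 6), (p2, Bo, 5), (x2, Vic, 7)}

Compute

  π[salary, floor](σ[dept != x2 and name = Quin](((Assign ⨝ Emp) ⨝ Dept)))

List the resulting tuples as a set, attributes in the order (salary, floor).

Assign ⋈ Emp (natural join on eid, dept): {(19, 2170, bio, bio), (19, 2170, bio, k1), (19, 2170, bio, law), (19, 4850, bio, bio), (19, 4850, bio, k1), (19, 4850, bio, law), (19, 5410, bio, bio), (19, 5410, bio, k1), (19, 5410, bio, law), (19, 5600, bio, bio), (19, 5600, bio, k1), (19, 5600, bio, law), (19, 7730, bio, bio), (19, 7730, bio, k1), (19, 7730, bio, law), (9, 1860, x2, bio), (9, 1860, x2, cs), (9, 1860, x2, p2), (9, 690, x2, bio), (9, 690, x2, cs), (9, 690, x2, p2)}
(Assign ⨝ Emp) ⋈ Dept (natural join on dept): {(19, 2170, bio, bio, Quin, 6), (19, 2170, bio, k1, Quin, 6), (19, 2170, bio, law, Quin, 6), (19, 4850, bio, bio, Quin, 6), (19, 4850, bio, k1, Quin, 6), (19, 4850, bio, law, Quin, 6), (19, 5410, bio, bio, Quin, 6), (19, 5410, bio, k1, Quin, 6), (19, 5410, bio, law, Quin, 6), (19, 5600, bio, bio, Quin, 6), (19, 5600, bio, k1, Quin, 6), (19, 5600, bio, law, Quin, 6), (19, 7730, bio, bio, Quin, 6), (19, 7730, bio, k1, Quin, 6), (19, 7730, bio, law, Quin, 6), (9, 1860, x2, bio, Vic, 7), (9, 1860, x2, cs, Vic, 7), (9, 1860, x2, p2, Vic, 7), (9, 690, x2, bio, Vic, 7), (9, 690, x2, cs, Vic, 7), (9, 690, x2, p2, Vic, 7)}
σ[dept != x2 and name = Quin]: keep tuples satisfying dept != x2 and name = Quin → {(19, 2170, bio, bio, Quin, 6), (19, 2170, bio, k1, Quin, 6), (19, 2170, bio, law, Quin, 6), (19, 4850, bio, bio, Quin, 6), (19, 4850, bio, k1, Quin, 6), (19, 4850, bio, law, Quin, 6), (19, 5410, bio, bio, Quin, 6), (19, 5410, bio, k1, Quin, 6), (19, 5410, bio, law, Quin, 6), (19, 5600, bio, bio, Quin, 6), (19, 5600, bio, k1, Quin, 6), (19, 5600, bio, law, Quin, 6), (19, 7730, bio, bio, Quin, 6), (19, 7730, bio, k1, Quin, 6), (19, 7730, bio, law, Quin, 6)}
π_{salary, floor} gives {(2170, 6), (4850, 6), (5410, 6), (5600, 6), (7730, 6)} (10 duplicate(s) eliminated).

{(2170, 6), (4850, 6), (5410, 6), (5600, 6), (7730, 6)}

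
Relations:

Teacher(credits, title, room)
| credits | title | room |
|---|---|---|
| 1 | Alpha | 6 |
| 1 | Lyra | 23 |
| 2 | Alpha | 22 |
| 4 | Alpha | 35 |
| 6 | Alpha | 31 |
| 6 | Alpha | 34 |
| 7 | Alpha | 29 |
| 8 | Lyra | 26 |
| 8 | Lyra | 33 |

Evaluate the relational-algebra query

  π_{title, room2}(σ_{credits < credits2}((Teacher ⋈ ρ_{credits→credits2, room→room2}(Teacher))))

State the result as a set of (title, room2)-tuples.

ρ[credits→credits2, room→room2]: schema becomes (credits2, title, room2); tuples unchanged.
Natural join on title: {(1, Alpha, 6, 1, 6), (1, Alpha, 6, 2, 22), (1, Alpha, 6, 4, 35), (1, Alpha, 6, 6, 31), (1, Alpha, 6, 6, 34), (1, Alpha, 6, 7, 29), (1, Lyra, 23, 1, 23), (1, Lyra, 23, 8, 26), (1, Lyra, 23, 8, 33), (2, Alpha, 22, 1, 6), (2, Alpha, 22, 2, 22), (2, Alpha, 22, 4, 35), (2, Alpha, 22, 6, 31), (2, Alpha, 22, 6, 34), (2, Alpha, 22, 7, 29), (4, Alpha, 35, 1, 6), (4, Alpha, 35, 2, 22), (4, Alpha, 35, 4, 35), (4, Alpha, 35, 6, 31), (4, Alpha, 35, 6, 34), (4, Alpha, 35, 7, 29), (6, Alpha, 31, 1, 6), (6, Alpha, 31, 2, 22), (6, Alpha, 31, 4, 35), (6, Alpha, 31, 6, 31), (6, Alpha, 31, 6, 34), (6, Alpha, 31, 7, 29), (6, Alpha, 34, 1, 6), (6, Alpha, 34, 2, 22), (6, Alpha, 34, 4, 35), (6, Alpha, 34, 6, 31), (6, Alpha, 34, 6, 34), (6, Alpha, 34, 7, 29), (7, Alpha, 29, 1, 6), (7, Alpha, 29, 2, 22), (7, Alpha, 29, 4, 35), (7, Alpha, 29, 6, 31), (7, Alpha, 29, 6, 34), (7, Alpha, 29, 7, 29), (8, Lyra, 26, 1, 23), (8, Lyra, 26, 8, 26), (8, Lyra, 26, 8, 33), (8, Lyra, 33, 1, 23), (8, Lyra, 33, 8, 26), (8, Lyra, 33, 8, 33)}
σ[credits < credits2]: keep tuples satisfying credits < credits2 → {(1, Alpha, 6, 2, 22), (1, Alpha, 6, 4, 35), (1, Alpha, 6, 6, 31), (1, Alpha, 6, 6, 34), (1, Alpha, 6, 7, 29), (1, Lyra, 23, 8, 26), (1, Lyra, 23, 8, 33), (2, Alpha, 22, 4, 35), (2, Alpha, 22, 6, 31), (2, Alpha, 22, 6, 34), (2, Alpha, 22, 7, 29), (4, Alpha, 35, 6, 31), (4, Alpha, 35, 6, 34), (4, Alpha, 35, 7, 29), (6, Alpha, 31, 7, 29), (6, Alpha, 34, 7, 29)}
π_{title, room2} gives {(Alpha, 22), (Alpha, 29), (Alpha, 31), (Alpha, 34), (Alpha, 35), (Lyra, 26), (Lyra, 33)} (9 duplicate(s) eliminated).

{(Alpha, 22), (Alpha, 29), (Alpha, 31), (Alpha, 34), (Alpha, 35), (Lyra, 26), (Lyra, 33)}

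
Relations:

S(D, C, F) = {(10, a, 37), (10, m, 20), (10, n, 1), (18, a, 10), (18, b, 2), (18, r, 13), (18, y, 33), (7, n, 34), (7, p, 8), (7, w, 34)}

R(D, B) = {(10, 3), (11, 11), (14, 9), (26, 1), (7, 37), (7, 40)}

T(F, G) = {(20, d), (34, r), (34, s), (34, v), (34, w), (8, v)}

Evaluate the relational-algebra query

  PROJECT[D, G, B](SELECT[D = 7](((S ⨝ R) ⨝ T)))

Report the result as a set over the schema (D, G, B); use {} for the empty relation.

{(7, r, 37), (7, r, 40), (7, s, 37), (7, s, 40), (7, v, 37), (7, v, 40), (7, w, 37), (7, w, 40)}

S ⋈ R (natural join on D): {(10, a, 37, 3), (10, m, 20, 3), (10, n, 1, 3), (7, n, 34, 37), (7, n, 34, 40), (7, p, 8, 37), (7, p, 8, 40), (7, w, 34, 37), (7, w, 34, 40)}
(S ⨝ R) ⋈ T (natural join on F): {(10, m, 20, 3, d), (7, n, 34, 37, r), (7, n, 34, 37, s), (7, n, 34, 37, v), (7, n, 34, 37, w), (7, n, 34, 40, r), (7, n, 34, 40, s), (7, n, 34, 40, v), (7, n, 34, 40, w), (7, p, 8, 37, v), (7, p, 8, 40, v), (7, w, 34, 37, r), (7, w, 34, 37, s), (7, w, 34, 37, v), (7, w, 34, 37, w), (7, w, 34, 40, r), (7, w, 34, 40, s), (7, w, 34, 40, v), (7, w, 34, 40, w)}
Filtering on D = 7 leaves {(7, n, 34, 37, r), (7, n, 34, 37, s), (7, n, 34, 37, v), (7, n, 34, 37, w), (7, n, 34, 40, r), (7, n, 34, 40, s), (7, n, 34, 40, v), (7, n, 34, 40, w), (7, p, 8, 37, v), (7, p, 8, 40, v), (7, w, 34, 37, r), (7, w, 34, 37, s), (7, w, 34, 37, v), (7, w, 34, 37, w), (7, w, 34, 40, r), (7, w, 34, 40, s), (7, w, 34, 40, v), (7, w, 34, 40, w)}.
π_{D, G, B} gives {(7, r, 37), (7, r, 40), (7, s, 37), (7, s, 40), (7, v, 37), (7, v, 40), (7, w, 37), (7, w, 40)} (10 duplicate(s) eliminated).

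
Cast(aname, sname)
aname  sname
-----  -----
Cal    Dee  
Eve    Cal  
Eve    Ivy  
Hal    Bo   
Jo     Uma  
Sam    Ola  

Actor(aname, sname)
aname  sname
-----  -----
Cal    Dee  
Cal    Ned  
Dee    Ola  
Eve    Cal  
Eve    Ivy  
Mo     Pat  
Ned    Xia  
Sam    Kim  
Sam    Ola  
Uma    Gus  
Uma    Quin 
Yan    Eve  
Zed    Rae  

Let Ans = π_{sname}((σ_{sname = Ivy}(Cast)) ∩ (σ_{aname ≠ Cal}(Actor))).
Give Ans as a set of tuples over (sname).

{Ivy}

Filtering on sname = Ivy leaves {(Eve, Ivy)}.
Filtering on aname ≠ Cal leaves {(Dee, Ola), (Eve, Cal), (Eve, Ivy), (Mo, Pat), (Ned, Xia), (Sam, Kim), (Sam, Ola), (Uma, Gus), (Uma, Quin), (Yan, Eve), (Zed, Rae)}.
Taking the intersection: {(Eve, Ivy)}
Keep only column(s) sname: {Ivy}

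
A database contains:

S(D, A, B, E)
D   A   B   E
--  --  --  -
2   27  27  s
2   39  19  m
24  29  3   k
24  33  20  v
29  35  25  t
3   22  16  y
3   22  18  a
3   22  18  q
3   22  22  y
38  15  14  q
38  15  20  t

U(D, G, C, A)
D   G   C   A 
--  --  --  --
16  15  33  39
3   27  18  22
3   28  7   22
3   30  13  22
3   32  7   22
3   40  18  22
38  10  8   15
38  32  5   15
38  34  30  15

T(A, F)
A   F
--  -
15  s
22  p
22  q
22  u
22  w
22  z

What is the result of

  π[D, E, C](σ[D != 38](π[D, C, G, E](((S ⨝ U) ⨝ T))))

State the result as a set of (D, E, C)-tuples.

{(3, a, 13), (3, a, 18), (3, a, 7), (3, q, 13), (3, q, 18), (3, q, 7), (3, y, 13), (3, y, 18), (3, y, 7)}

S ⋈ U (natural join on D, A): {(3, 22, 16, y, 27, 18), (3, 22, 16, y, 28, 7), (3, 22, 16, y, 30, 13), (3, 22, 16, y, 32, 7), (3, 22, 16, y, 40, 18), (3, 22, 18, a, 27, 18), (3, 22, 18, a, 28, 7), (3, 22, 18, a, 30, 13), (3, 22, 18, a, 32, 7), (3, 22, 18, a, 40, 18), (3, 22, 18, q, 27, 18), (3, 22, 18, q, 28, 7), (3, 22, 18, q, 30, 13), (3, 22, 18, q, 32, 7), (3, 22, 18, q, 40, 18), (3, 22, 22, y, 27, 18), (3, 22, 22, y, 28, 7), (3, 22, 22, y, 30, 13), (3, 22, 22, y, 32, 7), (3, 22, 22, y, 40, 18), (38, 15, 14, q, 10, 8), (38, 15, 14, q, 32, 5), (38, 15, 14, q, 34, 30), (38, 15, 20, t, 10, 8), (38, 15, 20, t, 32, 5), (38, 15, 20, t, 34, 30)}
(S ⨝ U) ⋈ T (natural join on A): {(3, 22, 16, y, 27, 18, p), (3, 22, 16, y, 27, 18, q), (3, 22, 16, y, 27, 18, u), (3, 22, 16, y, 27, 18, w), (3, 22, 16, y, 27, 18, z), (3, 22, 16, y, 28, 7, p), (3, 22, 16, y, 28, 7, q), (3, 22, 16, y, 28, 7, u), (3, 22, 16, y, 28, 7, w), (3, 22, 16, y, 28, 7, z), (3, 22, 16, y, 30, 13, p), (3, 22, 16, y, 30, 13, q), (3, 22, 16, y, 30, 13, u), (3, 22, 16, y, 30, 13, w), (3, 22, 16, y, 30, 13, z), (3, 22, 16, y, 32, 7, p), (3, 22, 16, y, 32, 7, q), (3, 22, 16, y, 32, 7, u), (3, 22, 16, y, 32, 7, w), (3, 22, 16, y, 32, 7, z), (3, 22, 16, y, 40, 18, p), (3, 22, 16, y, 40, 18, q), (3, 22, 16, y, 40, 18, u), (3, 22, 16, y, 40, 18, w), (3, 22, 16, y, 40, 18, z), (3, 22, 18, a, 27, 18, p), (3, 22, 18, a, 27, 18, q), (3, 22, 18, a, 27, 18, u), (3, 22, 18, a, 27, 18, w), (3, 22, 18, a, 27, 18, z), (3, 22, 18, a, 28, 7, p), (3, 22, 18, a, 28, 7, q), (3, 22, 18, a, 28, 7, u), (3, 22, 18, a, 28, 7, w), (3, 22, 18, a, 28, 7, z), (3, 22, 18, a, 30, 13, p), (3, 22, 18, a, 30, 13, q), (3, 22, 18, a, 30, 13, u), (3, 22, 18, a, 30, 13, w), (3, 22, 18, a, 30, 13, z), (3, 22, 18, a, 32, 7, p), (3, 22, 18, a, 32, 7, q), (3, 22, 18, a, 32, 7, u), (3, 22, 18, a, 32, 7, w), (3, 22, 18, a, 32, 7, z), (3, 22, 18, a, 40, 18, p), (3, 22, 18, a, 40, 18, q), (3, 22, 18, a, 40, 18, u), (3, 22, 18, a, 40, 18, w), (3, 22, 18, a, 40, 18, z), (3, 22, 18, q, 27, 18, p), (3, 22, 18, q, 27, 18, q), (3, 22, 18, q, 27, 18, u), (3, 22, 18, q, 27, 18, w), (3, 22, 18, q, 27, 18, z), (3, 22, 18, q, 28, 7, p), (3, 22, 18, q, 28, 7, q), (3, 22, 18, q, 28, 7, u), (3, 22, 18, q, 28, 7, w), (3, 22, 18, q, 28, 7, z), (3, 22, 18, q, 30, 13, p), (3, 22, 18, q, 30, 13, q), (3, 22, 18, q, 30, 13, u), (3, 22, 18, q, 30, 13, w), (3, 22, 18, q, 30, 13, z), (3, 22, 18, q, 32, 7, p), (3, 22, 18, q, 32, 7, q), (3, 22, 18, q, 32, 7, u), (3, 22, 18, q, 32, 7, w), (3, 22, 18, q, 32, 7, z), (3, 22, 18, q, 40, 18, p), (3, 22, 18, q, 40, 18, q), (3, 22, 18, q, 40, 18, u), (3, 22, 18, q, 40, 18, w), (3, 22, 18, q, 40, 18, z), (3, 22, 22, y, 27, 18, p), (3, 22, 22, y, 27, 18, q), (3, 22, 22, y, 27, 18, u), (3, 22, 22, y, 27, 18, w), (3, 22, 22, y, 27, 18, z), (3, 22, 22, y, 28, 7, p), (3, 22, 22, y, 28, 7, q), (3, 22, 22, y, 28, 7, u), (3, 22, 22, y, 28, 7, w), (3, 22, 22, y, 28, 7, z), (3, 22, 22, y, 30, 13, p), (3, 22, 22, y, 30, 13, q), (3, 22, 22, y, 30, 13, u), (3, 22, 22, y, 30, 13, w), (3, 22, 22, y, 30, 13, z), (3, 22, 22, y, 32, 7, p), (3, 22, 22, y, 32, 7, q), (3, 22, 22, y, 32, 7, u), (3, 22, 22, y, 32, 7, w), (3, 22, 22, y, 32, 7, z), (3, 22, 22, y, 40, 18, p), (3, 22, 22, y, 40, 18, q), (3, 22, 22, y, 40, 18, u), (3, 22, 22, y, 40, 18, w), (3, 22, 22, y, 40, 18, z), (38, 15, 14, q, 10, 8, s), (38, 15, 14, q, 32, 5, s), (38, 15, 14, q, 34, 30, s), (38, 15, 20, t, 10, 8, s), (38, 15, 20, t, 32, 5, s), (38, 15, 20, t, 34, 30, s)}
Keep only column(s) D, C, G, E (85 duplicate(s) eliminated): {(3, 13, 30, a), (3, 13, 30, q), (3, 13, 30, y), (3, 18, 27, a), (3, 18, 27, q), (3, 18, 27, y), (3, 18, 40, a), (3, 18, 40, q), (3, 18, 40, y), (3, 7, 28, a), (3, 7, 28, q), (3, 7, 28, y), (3, 7, 32, a), (3, 7, 32, q), (3, 7, 32, y), (38, 30, 34, q), (38, 30, 34, t), (38, 5, 32, q), (38, 5, 32, t), (38, 8, 10, q), (38, 8, 10, t)}
Filtering on D != 38 leaves {(3, 13, 30, a), (3, 13, 30, q), (3, 13, 30, y), (3, 18, 27, a), (3, 18, 27, q), (3, 18, 27, y), (3, 18, 40, a), (3, 18, 40, q), (3, 18, 40, y), (3, 7, 28, a), (3, 7, 28, q), (3, 7, 28, y), (3, 7, 32, a), (3, 7, 32, q), (3, 7, 32, y)}.
Keep only column(s) D, E, C (6 duplicate(s) eliminated): {(3, a, 13), (3, a, 18), (3, a, 7), (3, q, 13), (3, q, 18), (3, q, 7), (3, y, 13), (3, y, 18), (3, y, 7)}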